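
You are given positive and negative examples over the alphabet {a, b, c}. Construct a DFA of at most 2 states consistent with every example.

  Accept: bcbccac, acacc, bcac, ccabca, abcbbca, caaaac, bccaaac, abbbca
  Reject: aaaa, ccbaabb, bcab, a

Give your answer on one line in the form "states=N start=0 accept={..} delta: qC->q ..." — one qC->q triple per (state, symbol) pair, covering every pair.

states=2 start=0 accept={1} delta: 0a->0 0b->0 0c->1 1a->1 1b->0 1c->1

Fold the examples into a partial DFA from state 0: repeatedly fix the first undefined (state, symbol) met by the shortest-then-alphabetical prefix, trying targets in increasing order and rejecting any under which an Accept and a Reject string meet in one state with the same remainder; add a state when all current targets are rejected. Accepting states are where Accept strings end.
a: 0a undefined. 0a->0: ok.
b: 0b undefined. 0b->0: ok.
c: 0c undefined. 0c->0: no, bcbccac/aaaa meet in 0. Open state 1: 0c->1.
ca: 1a undefined. 1a->0: no, abbbca/aaaa meet in 0. 1a->1: ok.
cc: 1c undefined. 1c->0: no, bcac/aaaa meet in 0. 1c->1: ok.
bcb: 1b undefined. 1b->0: ok.
All examples now run through 2 states with every (state, symbol) defined. Accept strings end in {1}, Reject strings end in {0}; accept={1}.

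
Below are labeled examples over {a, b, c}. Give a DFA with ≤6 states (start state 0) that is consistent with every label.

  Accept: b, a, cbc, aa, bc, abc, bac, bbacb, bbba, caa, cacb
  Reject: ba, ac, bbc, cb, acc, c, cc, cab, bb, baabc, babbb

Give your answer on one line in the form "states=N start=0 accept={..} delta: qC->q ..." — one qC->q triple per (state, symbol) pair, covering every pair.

Fold the examples into a partial DFA from state 0: repeatedly fix the first undefined (state, symbol) met by the shortest-then-alphabetical prefix, trying targets in increasing order and rejecting any under which an Accept and a Reject string meet in one state with the same remainder; add a state when all current targets are rejected. Accepting states are where Accept strings end.
a: 0a undefined. 0a->0: ok.
b: 0b undefined. 0b->0: no, b/ba meet in 0. Open state 1: 0b->1.
c: 0c undefined. 0c->0: no, b/cb meet in 1. 0c->1: no, b/ac meet in 1. Open state 2: 0c->2.
ba: 1a undefined. 1a->0: no, a/ba meet in 0. 1a->1: no, b/ba meet in 1. 1a->2: no, bac/acc meet in 2 with "c" left. Open state 3: 1a->3.
bb: 1b undefined. 1b->0: no, a/bb meet in 0. 1b->1: no, b/bb meet in 1. 1b->2: ok.
bc: 1c undefined. 1c->0: ok.
ca: 2a undefined. 2a->0: no, b/cab meet in 1. 2a->1: no, caa/ba meet in 3. 2a->2: no, caa/ac meet in 2. 2a->3: ok.
cb: 2b undefined. 2b->0: no, a/cb meet in 0. 2b->1: no, b/cb meet in 1. 2b->2: no, cbc/bbc meet in 2 with "c" left. 2b->3: ok.
cc: 2c undefined. 2c->0: no, a/bbc meet in 0. 2c->1: no, b/bbc meet in 1. 2c->2: ok.
baa: 3a undefined. 3a->0: no, a/baabc meet in 0. 3a->1: ok.
bab: 3b undefined. 3b->0: no, a/cab meet in 0. 3b->1: no, b/cab meet in 1. 3b->2: ok.
bac: 3c undefined. 3c->0: ok.
All examples now run through 4 states with every (state, symbol) defined. Accept strings end in {0,1}, Reject strings end in {2,3}; accept={0,1}.

states=4 start=0 accept={0,1} delta: 0a->0 0b->1 0c->2 1a->3 1b->2 1c->0 2a->3 2b->3 2c->2 3a->1 3b->2 3c->0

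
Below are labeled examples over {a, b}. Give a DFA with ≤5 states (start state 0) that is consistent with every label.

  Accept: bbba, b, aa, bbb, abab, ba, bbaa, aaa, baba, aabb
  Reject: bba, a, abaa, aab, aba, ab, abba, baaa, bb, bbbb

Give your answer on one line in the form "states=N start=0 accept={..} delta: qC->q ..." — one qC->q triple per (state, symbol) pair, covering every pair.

State merging on the prefix tree: take the shortest (then alphabetical) example prefix whose next move is undefined and point that move at state 0, else 1, else 2, ...; a target is out if some Accept/Reject pair would then sit in one state with the same input left (inseparable). If every existing state is out, open a new one.
a: 0a undefined. 0a->0: no, b/aab meet in 0 with "b" left. Open state 1: 0a->1.
b: 0b undefined. 0b->0: no, bbba/bba meet in 1. 0b->1: no, bbba/abba meet in 1 with "bba" left. Open state 2: 0b->2.
aa: 1a undefined. 1a->0: no, b/aab meet in 2. 1a->1: no, aa/a meet in 1. 1a->2: ok.
ab: 1b undefined. 1b->0: no, b/abaa meet in 2. 1b->1: no, b/aba meet in 2. 1b->2: no, b/ab meet in 2. Open state 3: 1b->3.
ba: 2a undefined. 2a->0: no, b/baaa meet in 2. 2a->1: no, ba/a meet in 1. 2a->2: no, b/baaa meet in 2. 2a->3: no, ba/ab meet in 3. Open state 4: 2a->4.
bb: 2b undefined. 2b->0: ok.
aba: 3a undefined. 3a->0: ok.
abb: 3b undefined. 3b->0: ok.
baa: 4a undefined. 4a->0: ok.
bab: 4b undefined. 4b->0: no, baba/bba meet in 1. 4b->1: ok.
All examples now run through 5 states with every (state, symbol) defined. Accept strings end in {2,4}, Reject strings end in {0,1,3}; accept={2,4}.

states=5 start=0 accept={2,4} delta: 0a->1 0b->2 1a->2 1b->3 2a->4 2b->0 3a->0 3b->0 4a->0 4b->1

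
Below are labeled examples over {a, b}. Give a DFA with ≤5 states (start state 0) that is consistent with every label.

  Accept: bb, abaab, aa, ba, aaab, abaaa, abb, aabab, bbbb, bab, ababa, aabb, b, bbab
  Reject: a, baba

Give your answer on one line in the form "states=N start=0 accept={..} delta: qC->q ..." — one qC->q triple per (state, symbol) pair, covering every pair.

Fold the examples into a partial DFA from state 0: repeatedly fix the first undefined (state, symbol) met by the shortest-then-alphabetical prefix, trying targets in increasing order and rejecting any under which an Accept and a Reject string meet in one state with the same remainder; add a state when all current targets are rejected. Accepting states are where Accept strings end.
a: 0a undefined. 0a->0: no, aa/a meet in 0. Open state 1: 0a->1.
b: 0b undefined. 0b->0: no, ba/a meet in 1. 0b->1: no, b/a meet in 1. Open state 2: 0b->2.
aa: 1a undefined. 1a->0: ok.
ab: 1b undefined. 1b->0: no, abaaa/a meet in 1. 1b->1: no, abaab/a meet in 1. 1b->2: no, ababa/baba meet in 2 with "aba" left. Open state 3: 1b->3.
ba: 2a undefined. 2a->0: no, aa/baba meet in 0. 2a->1: no, ba/a meet in 1. 2a->2: ok.
bb: 2b undefined. 2b->0: ok.
aba: 3a undefined. 3a->0: ok.
abb: 3b undefined. 3b->0: ok.
All examples now run through 4 states with every (state, symbol) defined. Accept strings end in {0,2,3}, Reject strings end in {1}; accept={0,2,3}.

states=4 start=0 accept={0,2,3} delta: 0a->1 0b->2 1a->0 1b->3 2a->2 2b->0 3a->0 3b->0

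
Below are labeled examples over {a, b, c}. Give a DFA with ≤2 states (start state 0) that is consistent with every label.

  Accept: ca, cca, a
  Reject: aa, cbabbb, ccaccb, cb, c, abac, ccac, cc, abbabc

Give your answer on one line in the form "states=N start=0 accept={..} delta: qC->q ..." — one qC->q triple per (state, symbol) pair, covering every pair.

states=2 start=0 accept={1} delta: 0a->1 0b->0 0c->0 1a->0 1b->0 1c->0

Grow the machine one transition at a time. Run the examples from 0; the earliest place one falls off (shortest prefix, ties alphabetical) gets sent to the lowest-numbered state that keeps every Accept/Reject pair distinguishable — a pair clashes when both reach the same state with identical unread suffix — and to a fresh state only if none does.
a: 0a undefined. 0a->0: no, a/aa meet in 0. Open state 1: 0a->1.
c: 0c undefined. 0c->0: ok.
aa: 1a undefined. 1a->0: ok.
ab: 1b undefined. 1b->0: ok.
cb: 0b undefined. 0b->0: ok.
abac: 1c undefined. 1c->0: ok.
All examples now run through 2 states with every (state, symbol) defined. Accept strings end in {1}, Reject strings end in {0}; accept={1}.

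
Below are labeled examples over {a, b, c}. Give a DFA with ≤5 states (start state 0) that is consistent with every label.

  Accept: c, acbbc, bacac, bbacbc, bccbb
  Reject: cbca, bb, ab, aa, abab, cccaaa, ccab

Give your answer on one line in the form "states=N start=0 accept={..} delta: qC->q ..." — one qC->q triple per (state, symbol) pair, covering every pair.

states=3 start=0 accept={1,2} delta: 0a->0 0b->0 0c->1 1a->0 1b->0 1c->2 2a->0 2b->2 2c->0

State merging on the prefix tree: take the shortest (then alphabetical) example prefix whose next move is undefined and point that move at state 0, else 1, else 2, ...; a target is out if some Accept/Reject pair would then sit in one state with the same input left (inseparable). If every existing state is out, open a new one.
a: 0a undefined. 0a->0: ok.
b: 0b undefined. 0b->0: ok.
c: 0c undefined. 0c->0: no, c/cbca meet in 0. Open state 1: 0c->1.
cb: 1b undefined. 1b->0: ok.
cc: 1c undefined. 1c->0: no, bccbb/bb meet in 0. 1c->1: no, bccbb/bb meet in 0. Open state 2: 1c->2.
cca: 2a undefined. 2a->0: ok.
ccc: 2c undefined. 2c->0: ok.
baca: 1a undefined. 1a->0: ok.
bccb: 2b undefined. 2b->0: no, bccbb/cbca meet in 0. 2b->1: no, bccbb/cbca meet in 0. 2b->2: ok.
All examples now run through 3 states with every (state, symbol) defined. Accept strings end in {1,2}, Reject strings end in {0}; accept={1,2}.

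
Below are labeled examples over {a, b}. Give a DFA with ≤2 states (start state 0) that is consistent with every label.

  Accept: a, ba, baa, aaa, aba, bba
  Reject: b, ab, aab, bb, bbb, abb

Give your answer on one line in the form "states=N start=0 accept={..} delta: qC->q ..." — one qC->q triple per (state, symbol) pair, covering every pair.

Grow the machine one transition at a time. Run the examples from 0; the earliest place one falls off (shortest prefix, ties alphabetical) gets sent to the lowest-numbered state that keeps every Accept/Reject pair distinguishable — a pair clashes when both reach the same state with identical unread suffix — and to a fresh state only if none does.
a: 0a undefined. 0a->0: ok.
b: 0b undefined. 0b->0: no, a/b meet in 0. Open state 1: 0b->1.
ba: 1a undefined. 1a->0: ok.
bb: 1b undefined. 1b->0: no, a/bb meet in 0. 1b->1: ok.
All examples now run through 2 states with every (state, symbol) defined. Accept strings end in {0}, Reject strings end in {1}; accept={0}.

states=2 start=0 accept={0} delta: 0a->0 0b->1 1a->0 1b->1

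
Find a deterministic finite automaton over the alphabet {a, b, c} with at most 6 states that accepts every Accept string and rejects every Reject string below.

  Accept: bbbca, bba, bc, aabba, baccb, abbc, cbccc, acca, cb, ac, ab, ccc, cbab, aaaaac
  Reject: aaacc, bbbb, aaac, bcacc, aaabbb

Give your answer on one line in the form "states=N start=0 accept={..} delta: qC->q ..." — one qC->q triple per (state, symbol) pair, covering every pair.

Grow the machine one transition at a time. Run the examples from 0; the earliest place one falls off (shortest prefix, ties alphabetical) gets sent to the lowest-numbered state that keeps every Accept/Reject pair distinguishable — a pair clashes when both reach the same state with identical unread suffix — and to a fresh state only if none does.
a: 0a undefined. 0a->0: no, ac/aaac meet in 0 with "c" left. Open state 1: 0a->1.
b: 0b undefined. 0b->0: ok.
c: 0c undefined. 0c->0: no, bc/bbbb meet in 0. 0c->1: ok.
aa: 1a undefined. 1a->0: no, bbbca/bbbb meet in 0. 1a->1: no, ac/aaac meet in 1 with "c" left. Open state 2: 1a->2.
ab: 1b undefined. 1b->0: no, cb/bbbb meet in 0. 1b->1: ok.
ac: 1c undefined. 1c->0: no, abbc/bbbb meet in 0. 1c->1: ok.
aaa: 2a undefined. 2a->0: no, bba/aaacc meet in 1. 2a->1: no, bba/aaacc meet in 1. 2a->2: no, aaaaac/aaac meet in 2 with "c" left. Open state 3: 2a->3.
aab: 2b undefined. 2b->0: no, cbab/bbbb meet in 0. 2b->1: ok.
aaaa: 3a undefined. 3a->0: ok.
aaab: 3b undefined. 3b->0: ok.
aaac: 3c undefined. 3c->0: no, bba/aaacc meet in 1. 3c->1: no, bba/aaacc meet in 1. 3c->2: no, bbbca/aaac meet in 2. 3c->3: ok.
bcac: 2c undefined. 2c->0: no, bba/bcacc meet in 1. 2c->1: no, bba/bcacc meet in 1. 2c->2: no, bbbca/bcacc meet in 2. 2c->3: ok.
All examples now run through 4 states with every (state, symbol) defined. Accept strings end in {1,2}, Reject strings end in {0,3}; accept={1,2}.

states=4 start=0 accept={1,2} delta: 0a->1 0b->0 0c->1 1a->2 1b->1 1c->1 2a->3 2b->1 2c->3 3a->0 3b->0 3c->3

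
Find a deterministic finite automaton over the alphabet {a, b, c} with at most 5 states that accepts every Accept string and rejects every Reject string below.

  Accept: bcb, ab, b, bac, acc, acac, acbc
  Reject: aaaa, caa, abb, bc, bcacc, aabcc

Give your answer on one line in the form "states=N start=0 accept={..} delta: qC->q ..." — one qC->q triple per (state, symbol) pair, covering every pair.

Fold the examples into a partial DFA from state 0: repeatedly fix the first undefined (state, symbol) met by the shortest-then-alphabetical prefix, trying targets in increasing order and rejecting any under which an Accept and a Reject string meet in one state with the same remainder; add a state when all current targets are rejected. Accepting states are where Accept strings end.
a: 0a undefined. 0a->0: ok.
b: 0b undefined. 0b->0: no, ab/aaaa meet in 0. Open state 1: 0b->1.
c: 0c undefined. 0c->0: no, acc/aaaa meet in 0. 0c->1: no, acc/bc meet in 1 with "c" left. Open state 2: 0c->2.
ba: 1a undefined. 1a->0: ok.
bc: 1c undefined. 1c->0: no, bac/aabcc meet in 2. 1c->1: no, bcb/abb meet in 1 with "b" left. 1c->2: no, bac/bc meet in 2. Open state 3: 1c->3.
ca: 2a undefined. 2a->0: ok.
abb: 1b undefined. 1b->0: ok.
acb: 2b undefined. 2b->0: ok.
acc: 2c undefined. 2c->0: no, acc/aaaa meet in 0. 2c->1: ok.
bca: 3a undefined. 3a->0: no, ab/bcacc meet in 1. 3a->1: ok.
bcb: 3b undefined. 3b->0: no, bcb/aaaa meet in 0. 3b->1: ok.
aabcc: 3c undefined. 3c->0: ok.
All examples now run through 4 states with every (state, symbol) defined. Accept strings end in {1,2}, Reject strings end in {0,3}; accept={1,2}.

states=4 start=0 accept={1,2} delta: 0a->0 0b->1 0c->2 1a->0 1b->0 1c->3 2a->0 2b->0 2c->1 3a->1 3b->1 3c->0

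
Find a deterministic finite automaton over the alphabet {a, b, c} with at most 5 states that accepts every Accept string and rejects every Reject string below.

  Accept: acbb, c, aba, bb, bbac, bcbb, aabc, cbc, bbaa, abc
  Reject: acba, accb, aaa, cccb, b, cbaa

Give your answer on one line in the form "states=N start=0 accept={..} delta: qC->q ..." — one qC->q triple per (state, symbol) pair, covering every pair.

Fold the examples into a partial DFA from state 0: repeatedly fix the first undefined (state, symbol) met by the shortest-then-alphabetical prefix, trying targets in increasing order and rejecting any under which an Accept and a Reject string meet in one state with the same remainder; add a state when all current targets are rejected. Accepting states are where Accept strings end.
a: 0a undefined. 0a->0: ok.
b: 0b undefined. 0b->0: no, aba/aaa meet in 0. Open state 1: 0b->1.
c: 0c undefined. 0c->0: no, c/aaa meet in 0. 0c->1: no, c/b meet in 1. Open state 2: 0c->2.
bb: 1b undefined. 1b->0: no, bb/aaa meet in 0. 1b->1: no, bb/b meet in 1. 1b->2: ok.
bc: 1c undefined. 1c->0: no, aabc/aaa meet in 0. 1c->1: no, aabc/b meet in 1. 1c->2: ok.
cb: 2b undefined. 2b->0: no, acbb/b meet in 1. 2b->1: no, aba/acba meet in 1 with "a" left. 2b->2: no, bbaa/cbaa meet in 2 with "aa" left. Open state 3: 2b->3.
cc: 2c undefined. 2c->0: ok.
aba: 1a undefined. 1a->0: no, aba/aaa meet in 0. 1a->1: no, aba/accb meet in 1. 1a->2: ok.
bba: 2a undefined. 2a->0: no, bbaa/aaa meet in 0. 2a->1: ok.
cba: 3a undefined. 3a->0: ok.
cbc: 3c undefined. 3c->0: no, cbc/acba meet in 0. 3c->1: no, cbc/accb meet in 1. 3c->2: ok.
acbb: 3b undefined. 3b->0: no, acbb/acba meet in 0. 3b->1: no, acbb/accb meet in 1. 3b->2: ok.
All examples now run through 4 states with every (state, symbol) defined. Accept strings end in {2}, Reject strings end in {0,1,3}; accept={2}.

states=4 start=0 accept={2} delta: 0a->0 0b->1 0c->2 1a->2 1b->2 1c->2 2a->1 2b->3 2c->0 3a->0 3b->2 3c->2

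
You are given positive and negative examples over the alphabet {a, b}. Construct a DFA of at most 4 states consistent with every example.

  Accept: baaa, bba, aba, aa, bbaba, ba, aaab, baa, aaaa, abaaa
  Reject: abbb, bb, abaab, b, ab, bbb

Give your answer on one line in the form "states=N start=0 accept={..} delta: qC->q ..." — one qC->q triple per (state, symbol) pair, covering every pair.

State merging on the prefix tree: take the shortest (then alphabetical) example prefix whose next move is undefined and point that move at state 0, else 1, else 2, ...; a target is out if some Accept/Reject pair would then sit in one state with the same input left (inseparable). If every existing state is out, open a new one.
a: 0a undefined. 0a->0: no, aaab/b meet in 0 with "b" left. Open state 1: 0a->1.
b: 0b undefined. 0b->0: ok.
aa: 1a undefined. 1a->0: no, aa/bb meet in 0. 1a->1: no, aaab/ab meet in 1 with "b" left. Open state 2: 1a->2.
ab: 1b undefined. 1b->0: ok.
aaa: 2a undefined. 2a->0: no, baaa/abbb meet in 0. 2a->1: no, aaab/abbb meet in 0. 2a->2: no, aaab/abaab meet in 2 with "b" left. Open state 3: 2a->3.
aaaa: 3a undefined. 3a->0: no, aaaa/abbb meet in 0. 3a->1: ok.
aaab: 3b undefined. 3b->0: no, aaab/abbb meet in 0. 3b->1: ok.
abaab: 2b undefined. 2b->0: ok.
All examples now run through 4 states with every (state, symbol) defined. Accept strings end in {1,2,3}, Reject strings end in {0}; accept={1,2,3}.

states=4 start=0 accept={1,2,3} delta: 0a->1 0b->0 1a->2 1b->0 2a->3 2b->0 3a->1 3b->1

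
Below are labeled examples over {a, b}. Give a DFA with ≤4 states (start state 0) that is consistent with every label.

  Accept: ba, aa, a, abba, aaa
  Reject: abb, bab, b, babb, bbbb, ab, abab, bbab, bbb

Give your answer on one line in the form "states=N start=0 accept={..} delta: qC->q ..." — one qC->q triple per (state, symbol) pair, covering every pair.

states=2 start=0 accept={0} delta: 0a->0 0b->1 1a->0 1b->1

State merging on the prefix tree: take the shortest (then alphabetical) example prefix whose next move is undefined and point that move at state 0, else 1, else 2, ...; a target is out if some Accept/Reject pair would then sit in one state with the same input left (inseparable). If every existing state is out, open a new one.
a: 0a undefined. 0a->0: ok.
b: 0b undefined. 0b->0: no, ba/abb meet in 0. Open state 1: 0b->1.
ba: 1a undefined. 1a->0: ok.
bb: 1b undefined. 1b->0: no, ba/abb meet in 0. 1b->1: ok.
All examples now run through 2 states with every (state, symbol) defined. Accept strings end in {0}, Reject strings end in {1}; accept={0}.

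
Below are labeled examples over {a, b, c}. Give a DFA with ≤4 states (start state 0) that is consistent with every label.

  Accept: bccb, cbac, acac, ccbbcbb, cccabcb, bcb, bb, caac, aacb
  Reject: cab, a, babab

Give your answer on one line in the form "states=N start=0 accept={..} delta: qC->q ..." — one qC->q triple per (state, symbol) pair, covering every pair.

Fold the examples into a partial DFA from state 0: repeatedly fix the first undefined (state, symbol) met by the shortest-then-alphabetical prefix, trying targets in increasing order and rejecting any under which an Accept and a Reject string meet in one state with the same remainder; add a state when all current targets are rejected. Accepting states are where Accept strings end.
a: 0a undefined. 0a->0: ok.
b: 0b undefined. 0b->0: no, bb/a meet in 0. Open state 1: 0b->1.
c: 0c undefined. 0c->0: no, acac/a meet in 0. 0c->1: ok.
ba: 1a undefined. 1a->0: no, acac/cab meet in 1. 1a->1: no, bb/cab meet in 1 with "b" left. Open state 2: 1a->2.
bb: 1b undefined. 1b->0: no, bb/a meet in 0. 1b->1: ok.
bc: 1c undefined. 1c->0: ok.
bab: 2b undefined. 2b->0: no, bccb/babab meet in 1. 2b->1: no, bccb/cab meet in 1. 2b->2: ok.
caa: 2a undefined. 2a->0: no, bccb/babab meet in 1. 2a->1: no, bccb/babab meet in 1. 2a->2: ok.
acac: 2c undefined. 2c->0: no, cbac/a meet in 0. 2c->1: ok.
All examples now run through 3 states with every (state, symbol) defined. Accept strings end in {1}, Reject strings end in {0,2}; accept={1}.

states=3 start=0 accept={1} delta: 0a->0 0b->1 0c->1 1a->2 1b->1 1c->0 2a->2 2b->2 2c->1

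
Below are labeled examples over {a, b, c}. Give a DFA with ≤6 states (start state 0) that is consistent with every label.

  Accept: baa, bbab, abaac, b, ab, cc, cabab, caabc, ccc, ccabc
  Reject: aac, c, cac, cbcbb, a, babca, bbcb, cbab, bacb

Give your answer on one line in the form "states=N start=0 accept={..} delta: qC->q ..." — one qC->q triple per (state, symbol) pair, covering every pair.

states=5 start=0 accept={1,4} delta: 0a->0 0b->1 0c->2 1a->1 1b->0 1c->1 2a->3 2b->2 2c->4 3a->0 3b->0 3c->0 4a->0 4b->1 4c->1

State merging on the prefix tree: take the shortest (then alphabetical) example prefix whose next move is undefined and point that move at state 0, else 1, else 2, ...; a target is out if some Accept/Reject pair would then sit in one state with the same input left (inseparable). If every existing state is out, open a new one.
a: 0a undefined. 0a->0: ok.
b: 0b undefined. 0b->0: no, baa/a meet in 0. Open state 1: 0b->1.
c: 0c undefined. 0c->0: no, cc/aac meet in 0. 0c->1: no, bbab/cbab meet in 1 with "bab" left. Open state 2: 0c->2.
ba: 1a undefined. 1a->0: no, baa/a meet in 0. 1a->1: ok.
bb: 1b undefined. 1b->0: ok.
ca: 2a undefined. 2a->0: no, cabab/a meet in 0. 2a->1: no, baa/babca meet in 1. 2a->2: no, cc/cac meet in 2 with "c" left. Open state 3: 2a->3.
cb: 2b undefined. 2b->0: no, baa/cbcbb meet in 1. 2b->1: no, baa/bbcb meet in 1. 2b->2: ok.
cc: 2c undefined. 2c->0: no, cc/cbcbb meet in 0. 2c->1: no, baa/cbcbb meet in 1. 2c->2: no, cc/aac meet in 2. 2c->3: no, cc/babca meet in 3. Open state 4: 2c->4.
bac: 1c undefined. 1c->0: no, baa/bacb meet in 1. 1c->1: ok.
caa: 3a undefined. 3a->0: ok.
cab: 3b undefined. 3b->0: ok.
cac: 3c undefined. 3c->0: ok.
cca: 4a undefined. 4a->0: ok.
ccc: 4c undefined. 4c->0: no, ccc/cac meet in 0. 4c->1: ok.
cbcb: 4b undefined. 4b->0: no, baa/cbcbb meet in 1. 4b->1: ok.
All examples now run through 5 states with every (state, symbol) defined. Accept strings end in {1,4}, Reject strings end in {0,2,3}; accept={1,4}.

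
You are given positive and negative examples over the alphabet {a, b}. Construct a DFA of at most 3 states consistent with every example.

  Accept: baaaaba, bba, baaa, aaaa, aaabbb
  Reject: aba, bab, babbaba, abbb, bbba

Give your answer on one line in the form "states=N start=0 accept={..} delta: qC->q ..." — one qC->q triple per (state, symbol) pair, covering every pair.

states=3 start=0 accept={2} delta: 0a->1 0b->2 1a->2 1b->0 2a->2 2b->1

State merging on the prefix tree: take the shortest (then alphabetical) example prefix whose next move is undefined and point that move at state 0, else 1, else 2, ...; a target is out if some Accept/Reject pair would then sit in one state with the same input left (inseparable). If every existing state is out, open a new one.
a: 0a undefined. 0a->0: no, aaabbb/abbb meet in 0 with "bbb" left. Open state 1: 0a->1.
b: 0b undefined. 0b->0: no, bba/bbba meet in 1. 0b->1: no, bba/aba meet in 1 with "ba" left. Open state 2: 0b->2.
aa: 1a undefined. 1a->0: no, aaabbb/abbb meet in 1 with "bbb" left. 1a->1: no, aaabbb/abbb meet in 1 with "bbb" left. 1a->2: ok.
ab: 1b undefined. 1b->0: ok.
ba: 2a undefined. 2a->0: no, baaa/bab meet in 2. 2a->1: no, baaa/aba meet in 1. 2a->2: ok.
bb: 2b undefined. 2b->0: no, baaaaba/aba meet in 1. 2b->1: ok.
All examples now run through 3 states with every (state, symbol) defined. Accept strings end in {2}, Reject strings end in {1}; accept={2}.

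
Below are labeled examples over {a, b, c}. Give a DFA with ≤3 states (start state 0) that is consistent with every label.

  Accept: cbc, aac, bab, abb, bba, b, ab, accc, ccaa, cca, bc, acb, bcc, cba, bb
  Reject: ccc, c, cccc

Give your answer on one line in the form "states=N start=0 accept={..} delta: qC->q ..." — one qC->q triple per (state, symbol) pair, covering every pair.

states=2 start=0 accept={1} delta: 0a->1 0b->1 0c->0 1a->1 1b->1 1c->1

Fold the examples into a partial DFA from state 0: repeatedly fix the first undefined (state, symbol) met by the shortest-then-alphabetical prefix, trying targets in increasing order and rejecting any under which an Accept and a Reject string meet in one state with the same remainder; add a state when all current targets are rejected. Accepting states are where Accept strings end.
a: 0a undefined. 0a->0: no, aac/c meet in 0 with "c" left. Open state 1: 0a->1.
b: 0b undefined. 0b->0: no, bc/c meet in 0 with "c" left. 0b->1: ok.
c: 0c undefined. 0c->0: ok.
aa: 1a undefined. 1a->0: no, aac/ccc meet in 0. 1a->1: ok.
ab: 1b undefined. 1b->0: no, bab/ccc meet in 0. 1b->1: ok.
ac: 1c undefined. 1c->0: no, cbc/ccc meet in 0. 1c->1: ok.
All examples now run through 2 states with every (state, symbol) defined. Accept strings end in {1}, Reject strings end in {0}; accept={1}.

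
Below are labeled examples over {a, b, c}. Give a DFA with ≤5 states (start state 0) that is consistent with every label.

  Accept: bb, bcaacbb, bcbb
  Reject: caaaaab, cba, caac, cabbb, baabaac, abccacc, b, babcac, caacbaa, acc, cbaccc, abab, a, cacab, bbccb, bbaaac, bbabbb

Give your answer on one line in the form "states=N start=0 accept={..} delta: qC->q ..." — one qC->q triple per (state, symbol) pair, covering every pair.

states=3 start=0 accept={2} delta: 0a->0 0b->1 0c->0 1a->0 1b->2 1c->0 2a->0 2b->0 2c->0

Grow the machine one transition at a time. Run the examples from 0; the earliest place one falls off (shortest prefix, ties alphabetical) gets sent to the lowest-numbered state that keeps every Accept/Reject pair distinguishable — a pair clashes when both reach the same state with identical unread suffix — and to a fresh state only if none does.
a: 0a undefined. 0a->0: ok.
b: 0b undefined. 0b->0: no, bb/b meet in 0. Open state 1: 0b->1.
c: 0c undefined. 0c->0: ok.
ba: 1a undefined. 1a->0: ok.
bb: 1b undefined. 1b->0: no, bb/cba meet in 0. 1b->1: no, bb/caaaaab meet in 1. Open state 2: 1b->2.
bc: 1c undefined. 1c->0: ok.
bba: 2a undefined. 2a->0: ok.
bbc: 2c undefined. 2c->0: ok.
cabbb: 2b undefined. 2b->0: ok.
All examples now run through 3 states with every (state, symbol) defined. Accept strings end in {2}, Reject strings end in {0,1}; accept={2}.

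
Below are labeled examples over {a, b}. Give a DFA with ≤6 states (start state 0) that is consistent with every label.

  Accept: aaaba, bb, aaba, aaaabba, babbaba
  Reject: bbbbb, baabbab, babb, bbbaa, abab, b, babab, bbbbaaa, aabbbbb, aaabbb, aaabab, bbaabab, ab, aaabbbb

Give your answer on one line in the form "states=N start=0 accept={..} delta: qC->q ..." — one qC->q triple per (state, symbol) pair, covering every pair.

Fold the examples into a partial DFA from state 0: repeatedly fix the first undefined (state, symbol) met by the shortest-then-alphabetical prefix, trying targets in increasing order and rejecting any under which an Accept and a Reject string meet in one state with the same remainder; add a state when all current targets are rejected. Accepting states are where Accept strings end.
a: 0a undefined. 0a->0: ok.
b: 0b undefined. 0b->0: no, aaaba/bbbbb meet in 0. Open state 1: 0b->1.
ba: 1a undefined. 1a->0: no, bb/babb meet in 1 with "b" left. 1a->1: no, aaaba/b meet in 1. Open state 2: 1a->2.
bb: 1b undefined. 1b->0: no, bb/bbbbaaa meet in 0. 1b->1: no, bb/bbbbb meet in 1. 1b->2: ok.
baa: 2a undefined. 2a->0: ok.
bab: 2b undefined. 2b->0: no, aaaba/bbbbb meet in 2. 2b->1: no, aaaba/babb meet in 2. 2b->2: no, aaaba/bbbbb meet in 2. Open state 3: 2b->3.
baba: 3a undefined. 3a->0: no, aaaabba/bbbaa meet in 0. 3a->1: no, aaaba/bbbaa meet in 2. 3a->2: no, aaaabba/bbbaa meet in 0. 3a->3: ok.
babb: 3b undefined. 3b->0: no, aaaabba/babb meet in 0. 3b->1: no, aaaba/bbbbb meet in 2. 3b->2: no, aaaba/babb meet in 2. 3b->3: no, babbaba/bbbbb meet in 3. Open state 4: 3b->4.
babba: 4a undefined. 4a->0: no, aaaabba/bbbbaaa meet in 0. 4a->1: no, aaaabba/bbbbaaa meet in 0. 4a->2: no, aaaabba/bbbbaaa meet in 0. 4a->3: no, babbaba/bbbaa meet in 3. 4a->4: ok.
bbbbb: 4b undefined. 4b->0: no, aaaabba/bbbbb meet in 0. 4b->1: ok.
All examples now run through 5 states with every (state, symbol) defined. Accept strings end in {0,2}, Reject strings end in {1,3,4}; accept={0,2}.

states=5 start=0 accept={0,2} delta: 0a->0 0b->1 1a->2 1b->2 2a->0 2b->3 3a->3 3b->4 4a->4 4b->1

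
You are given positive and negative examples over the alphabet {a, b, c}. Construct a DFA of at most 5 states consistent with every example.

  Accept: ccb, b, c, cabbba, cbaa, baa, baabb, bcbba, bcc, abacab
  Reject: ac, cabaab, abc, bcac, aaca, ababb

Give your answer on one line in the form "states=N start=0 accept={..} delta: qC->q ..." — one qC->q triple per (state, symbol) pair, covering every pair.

State merging on the prefix tree: take the shortest (then alphabetical) example prefix whose next move is undefined and point that move at state 0, else 1, else 2, ...; a target is out if some Accept/Reject pair would then sit in one state with the same input left (inseparable). If every existing state is out, open a new one.
a: 0a undefined. 0a->0: no, c/ac meet in 0 with "c" left. Open state 1: 0a->1.
b: 0b undefined. 0b->0: ok.
c: 0c undefined. 0c->0: ok.
aa: 1a undefined. 1a->0: no, bcbba/aaca meet in 1. 1a->1: ok.
ab: 1b undefined. 1b->0: no, ccb/cabaab meet in 0. 1b->1: no, cabbba/cabaab meet in 1. Open state 2: 1b->2.
ac: 1c undefined. 1c->0: no, ccb/ac meet in 0. 1c->1: no, cbaa/ac meet in 1. 1c->2: ok.
aba: 2a undefined. 2a->0: no, ccb/aaca meet in 0. 2a->1: no, cbaa/aaca meet in 1. 2a->2: no, baabb/cabaab meet in 2 with "b" left. Open state 3: 2a->3.
abc: 2c undefined. 2c->0: no, ccb/abc meet in 0. 2c->1: no, cbaa/abc meet in 1. 2c->2: ok.
abab: 3b undefined. 3b->0: no, ccb/ababb meet in 0. 3b->1: ok.
abac: 3c undefined. 3c->0: no, abacab/ac meet in 2. 3c->1: no, abacab/ac meet in 2. 3c->2: ok.
cabb: 2b undefined. 2b->0: ok.
cabaa: 3a undefined. 3a->0: no, ccb/cabaab meet in 0. 3a->1: ok.
All examples now run through 4 states with every (state, symbol) defined. Accept strings end in {0,1}, Reject strings end in {2,3}; accept={0,1}.

states=4 start=0 accept={0,1} delta: 0a->1 0b->0 0c->0 1a->1 1b->2 1c->2 2a->3 2b->0 2c->2 3a->1 3b->1 3c->2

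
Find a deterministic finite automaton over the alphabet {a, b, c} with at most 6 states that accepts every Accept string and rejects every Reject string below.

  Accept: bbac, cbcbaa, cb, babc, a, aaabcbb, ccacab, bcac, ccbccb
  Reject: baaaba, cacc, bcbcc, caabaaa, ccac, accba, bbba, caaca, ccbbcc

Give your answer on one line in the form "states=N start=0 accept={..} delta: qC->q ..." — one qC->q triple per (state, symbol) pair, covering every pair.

states=5 start=0 accept={0,2} delta: 0a->0 0b->1 0c->2 1a->1 1b->1 1c->2 2a->1 2b->2 2c->3 3a->2 3b->4 3c->1 4a->3 4b->0 4c->0

Grow the machine one transition at a time. Run the examples from 0; the earliest place one falls off (shortest prefix, ties alphabetical) gets sent to the lowest-numbered state that keeps every Accept/Reject pair distinguishable — a pair clashes when both reach the same state with identical unread suffix — and to a fresh state only if none does.
a: 0a undefined. 0a->0: ok.
b: 0b undefined. 0b->0: no, a/baaaba meet in 0. Open state 1: 0b->1.
c: 0c undefined. 0c->0: no, a/cacc meet in 0. 0c->1: no, bcac/ccac meet in 1 with "cac" left. Open state 2: 0c->2.
ba: 1a undefined. 1a->0: no, a/baaaba meet in 0. 1a->1: ok.
bb: 1b undefined. 1b->0: no, a/baaaba meet in 0. 1b->1: ok.
bc: 1c undefined. 1c->0: no, aaabcbb/baaaba meet in 1. 1c->1: no, bbac/baaaba meet in 1. 1c->2: ok.
ca: 2a undefined. 2a->0: no, a/caaca meet in 0. 2a->1: ok.
cb: 2b undefined. 2b->0: no, aaabcbb/baaaba meet in 1. 2b->1: no, cbcbaa/baaaba meet in 1. 2b->2: ok.
cc: 2c undefined. 2c->0: no, bbac/bcbcc meet in 2. 2c->1: no, bbac/bcbcc meet in 2. 2c->2: no, bbac/cacc meet in 2. Open state 3: 2c->3.
cca: 3a undefined. 3a->0: no, bbac/ccac meet in 2. 3a->1: no, bbac/ccac meet in 2. 3a->2: ok.
ccb: 3b undefined. 3b->0: no, cbcbaa/accba meet in 0. 3b->1: no, cbcbaa/baaaba meet in 1. 3b->2: no, cbcbaa/baaaba meet in 1. 3b->3: no, bbac/accba meet in 2. Open state 4: 3b->4.
ccbb: 4b undefined. 4b->0: ok.
ccbc: 4c undefined. 4c->0: ok.
accba: 4a undefined. 4a->0: no, cbcbaa/accba meet in 0. 4a->1: no, cbcbaa/baaaba meet in 1. 4a->2: no, bbac/accba meet in 2. 4a->3: ok.
bcbcc: 3c undefined. 3c->0: no, a/bcbcc meet in 0. 3c->1: ok.
All examples now run through 5 states with every (state, symbol) defined. Accept strings end in {0,2}, Reject strings end in {1,3}; accept={0,2}.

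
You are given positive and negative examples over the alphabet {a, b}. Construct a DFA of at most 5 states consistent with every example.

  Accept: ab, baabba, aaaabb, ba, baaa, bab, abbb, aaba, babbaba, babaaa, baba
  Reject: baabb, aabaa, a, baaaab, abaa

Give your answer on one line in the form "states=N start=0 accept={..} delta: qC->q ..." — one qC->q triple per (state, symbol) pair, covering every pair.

Grow the machine one transition at a time. Run the examples from 0; the earliest place one falls off (shortest prefix, ties alphabetical) gets sent to the lowest-numbered state that keeps every Accept/Reject pair distinguishable — a pair clashes when both reach the same state with identical unread suffix — and to a fresh state only if none does.
a: 0a undefined. 0a->0: ok.
b: 0b undefined. 0b->0: no, ab/baabb meet in 0. Open state 1: 0b->1.
ba: 1a undefined. 1a->0: no, ab/baaaab meet in 1. 1a->1: no, ab/aabaa meet in 1. Open state 2: 1a->2.
abb: 1b undefined. 1b->0: no, aaaabb/a meet in 0. 1b->1: ok.
baa: 2a undefined. 2a->0: no, ab/baabb meet in 1. 2a->1: no, ab/baabb meet in 1. 2a->2: no, ba/aabaa meet in 2. Open state 3: 2a->3.
bab: 2b undefined. 2b->0: no, bab/a meet in 0. 2b->1: ok.
baaa: 3a undefined. 3a->0: no, ab/baaaab meet in 1. 3a->1: no, ab/baaaab meet in 1. 3a->2: ok.
baab: 3b undefined. 3b->0: no, ab/baabb meet in 1. 3b->1: no, ab/baabb meet in 1. 3b->2: no, ab/baabb meet in 1. 3b->3: ok.
All examples now run through 4 states with every (state, symbol) defined. Accept strings end in {1,2}, Reject strings end in {0,3}; accept={1,2}.

states=4 start=0 accept={1,2} delta: 0a->0 0b->1 1a->2 1b->1 2a->3 2b->1 3a->2 3b->3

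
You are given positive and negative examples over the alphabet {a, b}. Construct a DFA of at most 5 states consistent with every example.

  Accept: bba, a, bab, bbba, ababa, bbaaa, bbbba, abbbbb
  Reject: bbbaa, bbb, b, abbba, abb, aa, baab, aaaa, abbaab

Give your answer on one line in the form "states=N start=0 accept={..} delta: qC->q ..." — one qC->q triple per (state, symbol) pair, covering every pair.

Grow the machine one transition at a time. Run the examples from 0; the earliest place one falls off (shortest prefix, ties alphabetical) gets sent to the lowest-numbered state that keeps every Accept/Reject pair distinguishable — a pair clashes when both reach the same state with identical unread suffix — and to a fresh state only if none does.
a: 0a undefined. 0a->0: no, a/aa meet in 0. Open state 1: 0a->1.
b: 0b undefined. 0b->0: ok.
aa: 1a undefined. 1a->0: ok.
ab: 1b undefined. 1b->0: no, bba/abbba meet in 1. 1b->1: no, bba/abb meet in 1. Open state 2: 1b->2.
aba: 2a undefined. 2a->0: ok.
abb: 2b undefined. 2b->0: no, bba/abbba meet in 1. 2b->1: no, bba/abb meet in 1. 2b->2: no, bab/abb meet in 2. Open state 3: 2b->3.
abba: 3a undefined. 3a->0: no, bab/abbaab meet in 2. 3a->1: ok.
abbb: 3b undefined. 3b->0: no, bba/abbba meet in 1. 3b->1: no, abbbbb/abb meet in 3. 3b->2: ok.
All examples now run through 4 states with every (state, symbol) defined. Accept strings end in {1,2}, Reject strings end in {0,3}; accept={1,2}.

states=4 start=0 accept={1,2} delta: 0a->1 0b->0 1a->0 1b->2 2a->0 2b->3 3a->1 3b->2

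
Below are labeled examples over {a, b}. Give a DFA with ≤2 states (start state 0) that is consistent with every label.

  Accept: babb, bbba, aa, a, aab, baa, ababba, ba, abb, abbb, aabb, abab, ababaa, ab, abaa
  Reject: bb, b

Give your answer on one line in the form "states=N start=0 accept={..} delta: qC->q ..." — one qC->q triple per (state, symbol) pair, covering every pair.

states=2 start=0 accept={1} delta: 0a->1 0b->0 1a->1 1b->1

Grow the machine one transition at a time. Run the examples from 0; the earliest place one falls off (shortest prefix, ties alphabetical) gets sent to the lowest-numbered state that keeps every Accept/Reject pair distinguishable — a pair clashes when both reach the same state with identical unread suffix — and to a fresh state only if none does.
a: 0a undefined. 0a->0: no, aab/b meet in 0 with "b" left. Open state 1: 0a->1.
b: 0b undefined. 0b->0: ok.
aa: 1a undefined. 1a->0: no, aa/bb meet in 0. 1a->1: ok.
ab: 1b undefined. 1b->0: no, babb/bb meet in 0. 1b->1: ok.
All examples now run through 2 states with every (state, symbol) defined. Accept strings end in {1}, Reject strings end in {0}; accept={1}.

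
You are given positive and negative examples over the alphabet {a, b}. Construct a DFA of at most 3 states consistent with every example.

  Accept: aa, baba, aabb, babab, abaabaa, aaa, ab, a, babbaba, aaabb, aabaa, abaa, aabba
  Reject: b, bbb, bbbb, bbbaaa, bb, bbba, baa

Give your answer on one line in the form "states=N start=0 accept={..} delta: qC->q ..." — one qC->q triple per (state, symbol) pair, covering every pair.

Grow the machine one transition at a time. Run the examples from 0; the earliest place one falls off (shortest prefix, ties alphabetical) gets sent to the lowest-numbered state that keeps every Accept/Reject pair distinguishable — a pair clashes when both reach the same state with identical unread suffix — and to a fresh state only if none does.
a: 0a undefined. 0a->0: no, aabb/bb meet in 0 with "bb" left. Open state 1: 0a->1.
b: 0b undefined. 0b->0: no, aa/baa meet in 1 with "a" left. 0b->1: no, aaa/baa meet in 1 with "aa" left. Open state 2: 0b->2.
aa: 1a undefined. 1a->0: no, aabb/bb meet in 2 with "b" left. 1a->1: ok.
ab: 1b undefined. 1b->0: no, aabb/b meet in 2. 1b->1: ok.
ba: 2a undefined. 2a->0: no, aa/baa meet in 1. 2a->1: no, aa/baa meet in 1. 2a->2: ok.
bb: 2b undefined. 2b->0: ok.
All examples now run through 3 states with every (state, symbol) defined. Accept strings end in {1}, Reject strings end in {0,2}; accept={1}.

states=3 start=0 accept={1} delta: 0a->1 0b->2 1a->1 1b->1 2a->2 2b->0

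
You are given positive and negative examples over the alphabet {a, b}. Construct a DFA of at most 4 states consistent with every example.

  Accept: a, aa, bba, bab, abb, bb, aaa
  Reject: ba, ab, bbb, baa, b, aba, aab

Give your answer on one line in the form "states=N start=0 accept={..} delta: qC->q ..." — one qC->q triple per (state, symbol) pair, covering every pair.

states=2 start=0 accept={0} delta: 0a->0 0b->1 1a->1 1b->0

State merging on the prefix tree: take the shortest (then alphabetical) example prefix whose next move is undefined and point that move at state 0, else 1, else 2, ...; a target is out if some Accept/Reject pair would then sit in one state with the same input left (inseparable). If every existing state is out, open a new one.
a: 0a undefined. 0a->0: ok.
b: 0b undefined. 0b->0: no, a/ba meet in 0. Open state 1: 0b->1.
ba: 1a undefined. 1a->0: no, a/ba meet in 0. 1a->1: ok.
bb: 1b undefined. 1b->0: ok.
All examples now run through 2 states with every (state, symbol) defined. Accept strings end in {0}, Reject strings end in {1}; accept={0}.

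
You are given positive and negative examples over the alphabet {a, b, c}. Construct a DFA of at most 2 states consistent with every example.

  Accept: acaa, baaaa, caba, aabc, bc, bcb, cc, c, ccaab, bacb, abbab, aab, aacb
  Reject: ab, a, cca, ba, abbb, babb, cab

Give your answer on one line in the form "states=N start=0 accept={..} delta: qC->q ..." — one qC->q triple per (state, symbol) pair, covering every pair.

Fold the examples into a partial DFA from state 0: repeatedly fix the first undefined (state, symbol) met by the shortest-then-alphabetical prefix, trying targets in increasing order and rejecting any under which an Accept and a Reject string meet in one state with the same remainder; add a state when all current targets are rejected. Accepting states are where Accept strings end.
a: 0a undefined. 0a->0: no, aab/ab meet in 0 with "b" left. Open state 1: 0a->1.
b: 0b undefined. 0b->0: ok.
c: 0c undefined. 0c->0: ok.
aa: 1a undefined. 1a->0: ok.
ab: 1b undefined. 1b->0: no, baaaa/ab meet in 0. 1b->1: ok.
ac: 1c undefined. 1c->0: ok.
All examples now run through 2 states with every (state, symbol) defined. Accept strings end in {0}, Reject strings end in {1}; accept={0}.

states=2 start=0 accept={0} delta: 0a->1 0b->0 0c->0 1a->0 1b->1 1c->0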